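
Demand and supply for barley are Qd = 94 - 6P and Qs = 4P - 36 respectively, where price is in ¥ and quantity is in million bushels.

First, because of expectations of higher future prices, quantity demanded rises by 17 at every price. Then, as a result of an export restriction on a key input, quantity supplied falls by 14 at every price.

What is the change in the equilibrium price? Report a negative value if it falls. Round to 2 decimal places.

Solve the original market: 94 - 6P = 4P - 36, hence P = 13 and Q = 16.
The shock moves the curves to Qd = 111 - 6P and Qs = 4P - 50.
Setting them equal: 111 - 6P = 4P - 50 → 161 = 10P, so P = 16.1 and Q = 14.4.
ΔP = 16.1 − 13 = +3.10.

+3.10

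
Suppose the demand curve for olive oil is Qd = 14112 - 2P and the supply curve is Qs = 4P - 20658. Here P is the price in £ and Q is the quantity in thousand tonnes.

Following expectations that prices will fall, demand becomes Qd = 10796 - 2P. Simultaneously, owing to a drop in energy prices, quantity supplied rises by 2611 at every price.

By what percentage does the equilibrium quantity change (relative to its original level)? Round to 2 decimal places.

-53.15

Before the shock: 14112 - 2P = 4P - 20658 ⇒ 34770 = 6P ⇒ P = 5795, Q = 2522.
The new curves are Qd = 10796 - 2P (demand) and Qs = 4P - 18047 (supply).
New equilibrium: 10796 - 2P = 4P - 18047 ⇒ 28843 = 6P ⇒ P = 28843/6 ≈ 4807.1667, Q = 3545/3 ≈ 1181.6667.
%ΔQ = (1181.6667 − 2522) / 2522 × 100 = -53.15%.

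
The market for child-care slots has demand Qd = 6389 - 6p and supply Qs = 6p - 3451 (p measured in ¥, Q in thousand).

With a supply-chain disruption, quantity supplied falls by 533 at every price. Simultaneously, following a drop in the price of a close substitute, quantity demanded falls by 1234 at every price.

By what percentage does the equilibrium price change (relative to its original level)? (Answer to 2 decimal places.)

-7.12

Original equilibrium: 6389 - 6p = 6p - 3451 gives 9840 = 12p, so p = 820 and Q = 1469.
After the shift, demand is Qd = 5155 - 6p and supply is Qs = 6p - 3984.
Clearing the new market: 5155 - 6p = 6p - 3984, so p = 9139/12 ≈ 761.5833 and Q = 585.5.
%Δp = (761.5833 − 820) / 820 × 100 = -7.12%.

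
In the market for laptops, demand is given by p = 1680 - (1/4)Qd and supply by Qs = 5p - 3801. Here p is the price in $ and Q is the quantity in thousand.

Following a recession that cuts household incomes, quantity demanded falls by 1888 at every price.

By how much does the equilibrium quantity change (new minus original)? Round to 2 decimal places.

-1048.89

Original equilibrium: 6720 - 4p = 5p - 3801 gives 10521 = 9p, so p = 1169 and Q = 2044.
The shock moves the curves to Qd = 4832 - 4p and Qs = 5p - 3801.
Clearing the new market: 4832 - 4p = 5p - 3801, so p = 8633/9 ≈ 959.2222 and Q = 8956/9 ≈ 995.1111.
ΔQ = 995.1111 − 2044 = -1048.89.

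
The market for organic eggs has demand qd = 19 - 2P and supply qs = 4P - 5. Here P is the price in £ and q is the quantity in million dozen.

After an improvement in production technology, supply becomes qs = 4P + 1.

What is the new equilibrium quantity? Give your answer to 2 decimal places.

13.00

Initially, 19 - 2P = 4P - 5, so 24 = 6P and P = 4, q = 11.
The shock moves the curves to qd = 19 - 2P and qs = 4P + 1.
New equilibrium: 19 - 2P = 4P + 1 ⇒ 18 = 6P ⇒ P = 3, q = 13.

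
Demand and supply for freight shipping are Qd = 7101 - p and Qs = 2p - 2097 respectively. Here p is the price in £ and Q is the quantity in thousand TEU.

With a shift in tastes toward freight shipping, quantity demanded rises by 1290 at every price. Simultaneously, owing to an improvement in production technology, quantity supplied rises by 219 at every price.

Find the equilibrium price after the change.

Initially, 7101 - p = 2p - 2097, so 9198 = 3p and p = 3066, Q = 4035.
With the change applied: demand Qd = 8391 - p, supply Qs = 2p - 1878.
Clearing the new market: 8391 - p = 2p - 1878, so p = 3423 and Q = 4968.

3423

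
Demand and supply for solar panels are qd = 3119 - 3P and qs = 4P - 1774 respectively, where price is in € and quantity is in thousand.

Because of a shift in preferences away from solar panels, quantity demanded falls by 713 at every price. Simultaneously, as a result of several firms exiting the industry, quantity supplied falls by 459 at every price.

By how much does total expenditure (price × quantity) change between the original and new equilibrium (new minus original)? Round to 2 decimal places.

Solve the original market: 3119 - 3P = 4P - 1774, hence P = 699 and q = 1022.
With the change applied: demand qd = 2406 - 3P, supply qs = 4P - 2233.
Clearing the new market: 2406 - 3P = 4P - 2233, so P = 4639/7 ≈ 662.7143 and q = 2925/7 ≈ 417.8571.
Expenditure moves from 699×1022 = 714378 to 662.7143×417.8571 = 276919.8980; change = -437458.10.

-437458.10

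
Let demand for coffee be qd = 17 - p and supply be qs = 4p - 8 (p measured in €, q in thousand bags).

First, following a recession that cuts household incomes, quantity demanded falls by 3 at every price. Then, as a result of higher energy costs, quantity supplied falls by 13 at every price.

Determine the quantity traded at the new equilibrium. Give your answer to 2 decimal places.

Initially, 17 - p = 4p - 8, so 25 = 5p and p = 5, q = 12.
The shock moves the curves to qd = 14 - p and qs = 4p - 21.
Equate the new curves: 14 - p = 4p - 21, giving 35 = 5p, p = 7, q = 7.

7.00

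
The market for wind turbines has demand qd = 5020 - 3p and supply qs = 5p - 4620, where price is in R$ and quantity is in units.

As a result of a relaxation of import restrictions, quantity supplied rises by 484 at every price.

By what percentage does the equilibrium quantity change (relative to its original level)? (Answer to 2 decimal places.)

Solve the original market: 5020 - 3p = 5p - 4620, hence p = 1205 and q = 1405.
The shock moves the curves to qd = 5020 - 3p and qs = 5p - 4136.
Setting them equal: 5020 - 3p = 5p - 4136 → 9156 = 8p, so p = 1144.5 and q = 1586.5.
%Δq = (1586.5 − 1405) / 1405 × 100 = +12.92%.

+12.92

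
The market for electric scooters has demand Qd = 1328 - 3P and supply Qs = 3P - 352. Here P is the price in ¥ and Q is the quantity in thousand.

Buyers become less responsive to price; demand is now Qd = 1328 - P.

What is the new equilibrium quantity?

Before the shock: 1328 - 3P = 3P - 352 ⇒ 1680 = 6P ⇒ P = 280, Q = 488.
After the shift, demand is Qd = 1328 - P and supply is Qs = 3P - 352.
Equate the new curves: 1328 - P = 3P - 352, giving 1680 = 4P, P = 420, Q = 908.

908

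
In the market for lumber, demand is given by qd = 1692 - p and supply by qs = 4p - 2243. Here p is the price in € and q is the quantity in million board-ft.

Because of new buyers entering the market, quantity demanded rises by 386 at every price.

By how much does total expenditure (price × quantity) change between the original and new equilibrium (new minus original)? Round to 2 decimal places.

+336730.96

Before the shock: 1692 - p = 4p - 2243 ⇒ 3935 = 5p ⇒ p = 787, q = 905.
The new curves are qd = 2078 - p (demand) and qs = 4p - 2243 (supply).
Setting them equal: 2078 - p = 4p - 2243 → 4321 = 5p, so p = 864.2 and q = 1213.8.
Expenditure moves from 787×905 = 712235 to 864.2×1213.8 = 1048965.96; change = +336730.96.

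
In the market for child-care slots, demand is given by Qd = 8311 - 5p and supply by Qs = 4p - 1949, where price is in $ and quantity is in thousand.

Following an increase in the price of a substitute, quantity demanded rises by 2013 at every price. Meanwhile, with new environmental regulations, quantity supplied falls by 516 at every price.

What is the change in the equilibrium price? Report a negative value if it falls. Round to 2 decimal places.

Before the shock: 8311 - 5p = 4p - 1949 ⇒ 10260 = 9p ⇒ p = 1140, Q = 2611.
The new curves are Qd = 10324 - 5p (demand) and Qs = 4p - 2465 (supply).
Setting them equal: 10324 - 5p = 4p - 2465 → 12789 = 9p, so p = 1421 and Q = 3219.
Δp = 1421 − 1140 = +281.00.

+281.00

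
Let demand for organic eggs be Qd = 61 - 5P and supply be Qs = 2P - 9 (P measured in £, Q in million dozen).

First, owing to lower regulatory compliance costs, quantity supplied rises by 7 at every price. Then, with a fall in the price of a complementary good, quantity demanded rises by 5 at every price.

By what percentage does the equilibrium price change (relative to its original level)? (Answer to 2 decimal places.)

-2.86

Before the shock: 61 - 5P = 2P - 9 ⇒ 70 = 7P ⇒ P = 10, Q = 11.
The new curves are Qd = 66 - 5P (demand) and Qs = 2P - 2 (supply).
New equilibrium: 66 - 5P = 2P - 2 ⇒ 68 = 7P ⇒ P = 68/7 ≈ 9.7143, Q = 122/7 ≈ 17.4286.
%ΔP = (9.7143 − 10) / 10 × 100 = -2.86%.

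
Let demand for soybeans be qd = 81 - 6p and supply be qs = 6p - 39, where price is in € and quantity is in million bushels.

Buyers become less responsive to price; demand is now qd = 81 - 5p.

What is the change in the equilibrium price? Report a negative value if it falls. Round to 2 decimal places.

+0.91

Original equilibrium: 81 - 6p = 6p - 39 gives 120 = 12p, so p = 10 and q = 21.
The shock moves the curves to qd = 81 - 5p and qs = 6p - 39.
New equilibrium: 81 - 5p = 6p - 39 ⇒ 120 = 11p ⇒ p = 120/11 ≈ 10.9091, q = 291/11 ≈ 26.4545.
Δp = 10.9091 − 10 = +0.91.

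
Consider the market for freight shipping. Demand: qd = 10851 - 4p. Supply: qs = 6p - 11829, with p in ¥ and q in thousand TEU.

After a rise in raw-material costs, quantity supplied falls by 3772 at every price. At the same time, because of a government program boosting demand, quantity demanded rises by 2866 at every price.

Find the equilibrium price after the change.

Original equilibrium: 10851 - 4p = 6p - 11829 gives 22680 = 10p, so p = 2268 and q = 1779.
The shock moves the curves to qd = 13717 - 4p and qs = 6p - 15601.
Clearing the new market: 13717 - 4p = 6p - 15601, so p = 2931.8 and q = 1989.8.

2931.8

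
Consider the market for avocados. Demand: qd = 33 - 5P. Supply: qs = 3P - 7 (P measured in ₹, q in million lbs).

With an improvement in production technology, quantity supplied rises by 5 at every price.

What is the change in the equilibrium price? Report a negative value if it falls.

-0.625

Solve the original market: 33 - 5P = 3P - 7, hence P = 5 and q = 8.
With the change applied: demand qd = 33 - 5P, supply qs = 3P - 2.
Equate the new curves: 33 - 5P = 3P - 2, giving 35 = 8P, P = 4.375, q = 11.125.
ΔP = 4.375 − 5 = -0.625.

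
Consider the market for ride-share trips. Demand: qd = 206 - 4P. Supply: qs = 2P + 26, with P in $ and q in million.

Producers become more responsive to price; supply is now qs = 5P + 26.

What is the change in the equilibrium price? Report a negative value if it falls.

-10

Original equilibrium: 206 - 4P = 2P + 26 gives 180 = 6P, so P = 30 and q = 86.
The new curves are qd = 206 - 4P (demand) and qs = 5P + 26 (supply).
Equate the new curves: 206 - 4P = 5P + 26, giving 180 = 9P, P = 20, q = 126.
ΔP = 20 − 30 = -10.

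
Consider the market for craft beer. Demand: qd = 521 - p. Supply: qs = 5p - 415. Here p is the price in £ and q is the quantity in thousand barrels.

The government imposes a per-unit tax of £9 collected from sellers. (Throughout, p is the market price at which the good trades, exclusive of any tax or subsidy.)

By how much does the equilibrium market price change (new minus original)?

+7.5

Original equilibrium: 521 - p = 5p - 415 gives 936 = 6p, so p = 156 and q = 365.
Since sellers keep the price net of the tax, the effective supply curve becomes qs = 5p - 460.
Equate the new curves: 521 - p = 5p - 460, giving 981 = 6p, p = 163.5, q = 357.5.
Δp = 163.5 − 156 = +7.5.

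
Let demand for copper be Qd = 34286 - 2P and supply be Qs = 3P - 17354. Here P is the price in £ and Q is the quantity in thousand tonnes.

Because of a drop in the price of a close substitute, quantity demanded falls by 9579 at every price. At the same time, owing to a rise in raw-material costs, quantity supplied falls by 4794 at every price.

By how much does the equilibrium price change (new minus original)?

-957

Solve the original market: 34286 - 2P = 3P - 17354, hence P = 10328 and Q = 13630.
After the shift, demand is Qd = 24707 - 2P and supply is Qs = 3P - 22148.
New equilibrium: 24707 - 2P = 3P - 22148 ⇒ 46855 = 5P ⇒ P = 9371, Q = 5965.
ΔP = 9371 − 10328 = -957.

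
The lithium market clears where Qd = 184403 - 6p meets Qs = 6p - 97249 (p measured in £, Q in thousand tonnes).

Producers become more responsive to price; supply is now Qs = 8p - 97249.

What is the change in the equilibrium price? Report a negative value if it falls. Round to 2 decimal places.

-3353.00

Solve the original market: 184403 - 6p = 6p - 97249, hence p = 23471 and Q = 43577.
With the change applied: demand Qd = 184403 - 6p, supply Qs = 8p - 97249.
New equilibrium: 184403 - 6p = 8p - 97249 ⇒ 281652 = 14p ⇒ p = 20118, Q = 63695.
Δp = 20118 − 23471 = -3353.00.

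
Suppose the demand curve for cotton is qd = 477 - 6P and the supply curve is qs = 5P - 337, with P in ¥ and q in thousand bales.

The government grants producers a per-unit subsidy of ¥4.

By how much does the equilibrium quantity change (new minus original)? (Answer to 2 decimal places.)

+10.91

Solve the original market: 477 - 6P = 5P - 337, hence P = 74 and q = 33.
Since sellers receive the price plus the subsidy, the effective supply curve becomes qs = 5P - 317.
Clearing the new market: 477 - 6P = 5P - 317, so P = 794/11 ≈ 72.1818 and q = 483/11 ≈ 43.9091.
Δq = 43.9091 − 33 = +10.91.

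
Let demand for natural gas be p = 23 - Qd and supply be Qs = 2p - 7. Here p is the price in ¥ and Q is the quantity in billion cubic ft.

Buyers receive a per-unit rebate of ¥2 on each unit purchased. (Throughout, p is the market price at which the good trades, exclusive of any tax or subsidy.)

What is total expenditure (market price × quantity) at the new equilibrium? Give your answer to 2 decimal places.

152.89

Initially, 23 - p = 2p - 7, so 30 = 3p and p = 10, Q = 13.
Since buyers' out-of-pocket price is the market price minus the rebate, the effective demand curve becomes Qd = 25 - p.
Equate the new curves: 25 - p = 2p - 7, giving 32 = 3p, p = 32/3 ≈ 10.6667, Q = 43/3 ≈ 14.3333.
New expenditure = 10.6667 × 14.3333 = 152.89.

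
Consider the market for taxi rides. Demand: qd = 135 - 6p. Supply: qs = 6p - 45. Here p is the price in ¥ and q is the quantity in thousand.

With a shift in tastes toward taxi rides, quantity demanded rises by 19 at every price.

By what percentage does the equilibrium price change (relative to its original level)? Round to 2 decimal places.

+10.56

Before the shock: 135 - 6p = 6p - 45 ⇒ 180 = 12p ⇒ p = 15, q = 45.
The shock moves the curves to qd = 154 - 6p and qs = 6p - 45.
Clearing the new market: 154 - 6p = 6p - 45, so p = 199/12 ≈ 16.5833 and q = 54.5.
%Δp = (16.5833 − 15) / 15 × 100 = +10.56%.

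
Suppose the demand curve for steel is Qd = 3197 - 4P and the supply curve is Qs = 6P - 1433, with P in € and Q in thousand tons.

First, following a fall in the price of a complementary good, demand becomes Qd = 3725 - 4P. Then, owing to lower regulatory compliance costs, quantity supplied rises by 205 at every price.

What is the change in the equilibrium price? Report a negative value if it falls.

+32.3

Solve the original market: 3197 - 4P = 6P - 1433, hence P = 463 and Q = 1345.
With the change applied: demand Qd = 3725 - 4P, supply Qs = 6P - 1228.
Equate the new curves: 3725 - 4P = 6P - 1228, giving 4953 = 10P, P = 495.3, Q = 1743.8.
ΔP = 495.3 − 463 = +32.3.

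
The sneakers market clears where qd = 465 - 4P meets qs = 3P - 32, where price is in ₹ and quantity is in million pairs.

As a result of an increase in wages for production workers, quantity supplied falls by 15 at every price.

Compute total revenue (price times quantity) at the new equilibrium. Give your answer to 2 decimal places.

Before the shock: 465 - 4P = 3P - 32 ⇒ 497 = 7P ⇒ P = 71, q = 181.
The shock moves the curves to qd = 465 - 4P and qs = 3P - 47.
Setting them equal: 465 - 4P = 3P - 47 → 512 = 7P, so P = 512/7 ≈ 73.1429 and q = 1207/7 ≈ 172.4286.
New expenditure = 73.1429 × 172.4286 = 12611.92.

12611.92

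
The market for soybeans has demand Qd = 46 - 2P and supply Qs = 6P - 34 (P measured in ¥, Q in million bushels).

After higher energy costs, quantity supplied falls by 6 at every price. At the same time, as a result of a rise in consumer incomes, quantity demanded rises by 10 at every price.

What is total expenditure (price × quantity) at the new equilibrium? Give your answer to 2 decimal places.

384.00

Solve the original market: 46 - 2P = 6P - 34, hence P = 10 and Q = 26.
The shock moves the curves to Qd = 56 - 2P and Qs = 6P - 40.
Equate the new curves: 56 - 2P = 6P - 40, giving 96 = 8P, P = 12, Q = 32.
New expenditure = 12 × 32 = 384.00.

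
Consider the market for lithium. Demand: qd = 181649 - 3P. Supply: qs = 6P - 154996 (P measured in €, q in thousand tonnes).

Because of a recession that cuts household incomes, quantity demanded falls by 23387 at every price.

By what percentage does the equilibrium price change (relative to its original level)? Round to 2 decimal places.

-6.95

Solve the original market: 181649 - 3P = 6P - 154996, hence P = 37405 and q = 69434.
The new curves are qd = 158262 - 3P (demand) and qs = 6P - 154996 (supply).
Clearing the new market: 158262 - 3P = 6P - 154996, so P = 313258/9 ≈ 34806.4444 and q = 161528/3 ≈ 53842.6667.
%ΔP = (34806.4444 − 37405) / 37405 × 100 = -6.95%.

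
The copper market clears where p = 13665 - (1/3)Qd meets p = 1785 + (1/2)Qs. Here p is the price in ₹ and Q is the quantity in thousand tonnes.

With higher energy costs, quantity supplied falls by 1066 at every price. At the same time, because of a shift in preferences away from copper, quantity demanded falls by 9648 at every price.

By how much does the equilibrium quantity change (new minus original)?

-4498.8

Solve the original market: 40995 - 3p = 2p - 3570, hence p = 8913 and Q = 14256.
The shock moves the curves to Qd = 31347 - 3p and Qs = 2p - 4636.
Equate the new curves: 31347 - 3p = 2p - 4636, giving 35983 = 5p, p = 7196.6, Q = 9757.2.
ΔQ = 9757.2 − 14256 = -4498.8.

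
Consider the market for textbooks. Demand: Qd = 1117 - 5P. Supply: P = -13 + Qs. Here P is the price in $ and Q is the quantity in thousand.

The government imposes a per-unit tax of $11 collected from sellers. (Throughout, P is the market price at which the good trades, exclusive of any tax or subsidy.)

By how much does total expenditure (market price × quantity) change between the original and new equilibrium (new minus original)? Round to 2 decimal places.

-1342.31

Original equilibrium: 1117 - 5P = P + 13 gives 1104 = 6P, so P = 184 and Q = 197.
Since sellers keep the price net of the tax, the effective supply curve becomes Qs = P + 2.
New equilibrium: 1117 - 5P = P + 2 ⇒ 1115 = 6P ⇒ P = 1115/6 ≈ 185.8333, Q = 1127/6 ≈ 187.8333.
Expenditure moves from 184×197 = 36248 to 185.8333×187.8333 = 34905.6944; change = -1342.31.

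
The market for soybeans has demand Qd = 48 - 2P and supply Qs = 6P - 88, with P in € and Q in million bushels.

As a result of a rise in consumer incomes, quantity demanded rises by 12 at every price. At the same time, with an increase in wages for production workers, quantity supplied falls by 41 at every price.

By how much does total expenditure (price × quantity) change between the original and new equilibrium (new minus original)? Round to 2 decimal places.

+63.22

Before the shock: 48 - 2P = 6P - 88 ⇒ 136 = 8P ⇒ P = 17, Q = 14.
The new curves are Qd = 60 - 2P (demand) and Qs = 6P - 129 (supply).
Equate the new curves: 60 - 2P = 6P - 129, giving 189 = 8P, P = 23.625, Q = 12.75.
Expenditure moves from 17×14 = 238 to 23.625×12.75 = 301.21875; change = +63.22.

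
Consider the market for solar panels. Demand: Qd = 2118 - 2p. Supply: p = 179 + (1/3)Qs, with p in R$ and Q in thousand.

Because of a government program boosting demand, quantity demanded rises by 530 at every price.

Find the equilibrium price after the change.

637

Before the shock: 2118 - 2p = 3p - 537 ⇒ 2655 = 5p ⇒ p = 531, Q = 1056.
With the change applied: demand Qd = 2648 - 2p, supply Qs = 3p - 537.
New equilibrium: 2648 - 2p = 3p - 537 ⇒ 3185 = 5p ⇒ p = 637, Q = 1374.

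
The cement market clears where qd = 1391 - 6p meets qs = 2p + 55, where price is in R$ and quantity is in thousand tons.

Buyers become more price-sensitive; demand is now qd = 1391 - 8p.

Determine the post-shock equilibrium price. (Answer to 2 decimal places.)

133.60

Original equilibrium: 1391 - 6p = 2p + 55 gives 1336 = 8p, so p = 167 and q = 389.
After the shift, demand is qd = 1391 - 8p and supply is qs = 2p + 55.
Equate the new curves: 1391 - 8p = 2p + 55, giving 1336 = 10p, p = 133.6, q = 322.2.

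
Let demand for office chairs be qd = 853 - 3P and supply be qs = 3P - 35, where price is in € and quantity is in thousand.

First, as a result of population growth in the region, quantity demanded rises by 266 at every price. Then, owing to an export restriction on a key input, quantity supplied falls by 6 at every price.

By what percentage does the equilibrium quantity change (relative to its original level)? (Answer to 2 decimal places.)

+31.78

Initially, 853 - 3P = 3P - 35, so 888 = 6P and P = 148, q = 409.
The new curves are qd = 1119 - 3P (demand) and qs = 3P - 41 (supply).
Clearing the new market: 1119 - 3P = 3P - 41, so P = 580/3 ≈ 193.3333 and q = 539.
%Δq = (539 − 409) / 409 × 100 = +31.78%.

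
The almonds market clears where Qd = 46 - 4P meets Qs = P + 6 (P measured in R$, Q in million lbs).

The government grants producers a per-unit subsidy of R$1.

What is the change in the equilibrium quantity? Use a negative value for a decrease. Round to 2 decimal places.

+0.80

Original equilibrium: 46 - 4P = P + 6 gives 40 = 5P, so P = 8 and Q = 14.
Since sellers receive the price plus the subsidy, the effective supply curve becomes Qs = P + 7.
Clearing the new market: 46 - 4P = P + 7, so P = 7.8 and Q = 14.8.
ΔQ = 14.8 − 14 = +0.80.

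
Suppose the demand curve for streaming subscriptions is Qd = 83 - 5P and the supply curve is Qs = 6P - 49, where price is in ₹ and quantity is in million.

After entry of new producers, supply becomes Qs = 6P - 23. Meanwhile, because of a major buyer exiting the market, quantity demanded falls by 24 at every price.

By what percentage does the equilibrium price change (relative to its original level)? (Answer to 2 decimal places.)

Solve the original market: 83 - 5P = 6P - 49, hence P = 12 and Q = 23.
With the change applied: demand Qd = 59 - 5P, supply Qs = 6P - 23.
Clearing the new market: 59 - 5P = 6P - 23, so P = 82/11 ≈ 7.4545 and Q = 239/11 ≈ 21.7273.
%ΔP = (7.4545 − 12) / 12 × 100 = -37.88%.

-37.88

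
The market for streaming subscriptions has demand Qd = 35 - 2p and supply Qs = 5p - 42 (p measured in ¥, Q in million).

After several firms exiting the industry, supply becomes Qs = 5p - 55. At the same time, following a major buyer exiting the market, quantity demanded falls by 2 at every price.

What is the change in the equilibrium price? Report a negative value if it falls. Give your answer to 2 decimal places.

+1.57

Initially, 35 - 2p = 5p - 42, so 77 = 7p and p = 11, Q = 13.
The new curves are Qd = 33 - 2p (demand) and Qs = 5p - 55 (supply).
Equate the new curves: 33 - 2p = 5p - 55, giving 88 = 7p, p = 88/7 ≈ 12.5714, Q = 55/7 ≈ 7.8571.
Δp = 12.5714 − 11 = +1.57.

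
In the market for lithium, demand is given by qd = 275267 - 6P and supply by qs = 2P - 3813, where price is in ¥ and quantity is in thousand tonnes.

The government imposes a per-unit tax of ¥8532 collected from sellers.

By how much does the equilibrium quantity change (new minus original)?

Solve the original market: 275267 - 6P = 2P - 3813, hence P = 34885 and q = 65957.
Since sellers keep the price net of the tax, the effective supply curve becomes qs = 2P - 20877.
Clearing the new market: 275267 - 6P = 2P - 20877, so P = 37018 and q = 53159.
Δq = 53159 − 65957 = -12798.

-12798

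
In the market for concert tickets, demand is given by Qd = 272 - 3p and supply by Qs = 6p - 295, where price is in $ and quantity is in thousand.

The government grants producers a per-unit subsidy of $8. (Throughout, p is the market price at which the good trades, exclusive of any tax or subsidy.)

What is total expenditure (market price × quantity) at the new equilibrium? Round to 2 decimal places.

5709.00

Initially, 272 - 3p = 6p - 295, so 567 = 9p and p = 63, Q = 83.
Since sellers receive the price plus the subsidy, the effective supply curve becomes Qs = 6p - 247.
New equilibrium: 272 - 3p = 6p - 247 ⇒ 519 = 9p ⇒ p = 173/3 ≈ 57.6667, Q = 99.
New expenditure = 57.6667 × 99 = 5709.00.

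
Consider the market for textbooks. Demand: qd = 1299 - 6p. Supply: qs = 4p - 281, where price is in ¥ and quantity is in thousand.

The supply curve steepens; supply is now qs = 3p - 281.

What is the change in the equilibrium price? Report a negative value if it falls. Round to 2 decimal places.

Before the shock: 1299 - 6p = 4p - 281 ⇒ 1580 = 10p ⇒ p = 158, q = 351.
The new curves are qd = 1299 - 6p (demand) and qs = 3p - 281 (supply).
Clearing the new market: 1299 - 6p = 3p - 281, so p = 1580/9 ≈ 175.5556 and q = 737/3 ≈ 245.6667.
Δp = 175.5556 − 158 = +17.56.

+17.56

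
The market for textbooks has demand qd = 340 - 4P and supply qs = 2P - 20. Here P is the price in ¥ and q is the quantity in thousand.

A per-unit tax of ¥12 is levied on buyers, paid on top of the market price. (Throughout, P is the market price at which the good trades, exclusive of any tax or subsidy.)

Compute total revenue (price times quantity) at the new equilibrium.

Original equilibrium: 340 - 4P = 2P - 20 gives 360 = 6P, so P = 60 and q = 100.
Since buyers pay the price plus the tax, the effective demand curve becomes qd = 292 - 4P.
Equate the new curves: 292 - 4P = 2P - 20, giving 312 = 6P, P = 52, q = 84.
New expenditure = 52 × 84 = 4368.

4368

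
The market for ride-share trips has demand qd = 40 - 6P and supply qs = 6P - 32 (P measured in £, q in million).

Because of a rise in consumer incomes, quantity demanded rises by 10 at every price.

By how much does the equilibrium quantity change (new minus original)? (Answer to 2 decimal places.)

Before the shock: 40 - 6P = 6P - 32 ⇒ 72 = 12P ⇒ P = 6, q = 4.
The new curves are qd = 50 - 6P (demand) and qs = 6P - 32 (supply).
Setting them equal: 50 - 6P = 6P - 32 → 82 = 12P, so P = 41/6 ≈ 6.8333 and q = 9.
Δq = 9 − 4 = +5.00.

+5.00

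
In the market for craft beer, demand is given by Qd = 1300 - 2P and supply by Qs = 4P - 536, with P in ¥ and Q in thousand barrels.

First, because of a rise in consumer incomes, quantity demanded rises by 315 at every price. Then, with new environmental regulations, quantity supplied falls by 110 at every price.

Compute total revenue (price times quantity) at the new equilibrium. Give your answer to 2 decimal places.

Before the shock: 1300 - 2P = 4P - 536 ⇒ 1836 = 6P ⇒ P = 306, Q = 688.
With the change applied: demand Qd = 1615 - 2P, supply Qs = 4P - 646.
New equilibrium: 1615 - 2P = 4P - 646 ⇒ 2261 = 6P ⇒ P = 2261/6 ≈ 376.8333, Q = 2584/3 ≈ 861.3333.
New expenditure = 376.8333 × 861.3333 = 324579.11.

324579.11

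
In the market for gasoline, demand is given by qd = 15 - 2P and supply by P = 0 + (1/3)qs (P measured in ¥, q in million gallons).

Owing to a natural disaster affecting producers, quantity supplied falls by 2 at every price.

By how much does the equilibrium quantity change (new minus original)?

-0.8

Original equilibrium: 15 - 2P = 3P gives 15 = 5P, so P = 3 and q = 9.
After the shift, demand is qd = 15 - 2P and supply is qs = 3P - 2.
Setting them equal: 15 - 2P = 3P - 2 → 17 = 5P, so P = 3.4 and q = 8.2.
Δq = 8.2 − 9 = -0.8.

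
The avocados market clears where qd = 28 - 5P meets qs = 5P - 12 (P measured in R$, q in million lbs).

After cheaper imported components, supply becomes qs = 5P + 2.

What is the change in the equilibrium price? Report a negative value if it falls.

-1.4

Solve the original market: 28 - 5P = 5P - 12, hence P = 4 and q = 8.
After the shift, demand is qd = 28 - 5P and supply is qs = 5P + 2.
Equate the new curves: 28 - 5P = 5P + 2, giving 26 = 10P, P = 2.6, q = 15.
ΔP = 2.6 − 4 = -1.4.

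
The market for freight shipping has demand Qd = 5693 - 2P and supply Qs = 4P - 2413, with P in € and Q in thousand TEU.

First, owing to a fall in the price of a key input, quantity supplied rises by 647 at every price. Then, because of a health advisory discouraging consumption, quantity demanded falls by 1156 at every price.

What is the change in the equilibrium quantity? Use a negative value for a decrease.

Initially, 5693 - 2P = 4P - 2413, so 8106 = 6P and P = 1351, Q = 2991.
The shock moves the curves to Qd = 4537 - 2P and Qs = 4P - 1766.
Equate the new curves: 4537 - 2P = 4P - 1766, giving 6303 = 6P, P = 1050.5, Q = 2436.
ΔQ = 2436 − 2991 = -555.

-555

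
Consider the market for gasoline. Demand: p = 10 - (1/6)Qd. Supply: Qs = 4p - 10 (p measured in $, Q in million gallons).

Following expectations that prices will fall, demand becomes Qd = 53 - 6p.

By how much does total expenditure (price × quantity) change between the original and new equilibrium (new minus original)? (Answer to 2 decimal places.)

Before the shock: 60 - 6p = 4p - 10 ⇒ 70 = 10p ⇒ p = 7, Q = 18.
With the change applied: demand Qd = 53 - 6p, supply Qs = 4p - 10.
New equilibrium: 53 - 6p = 4p - 10 ⇒ 63 = 10p ⇒ p = 6.3, Q = 15.2.
Expenditure moves from 7×18 = 126 to 6.3×15.2 = 95.76; change = -30.24.

-30.24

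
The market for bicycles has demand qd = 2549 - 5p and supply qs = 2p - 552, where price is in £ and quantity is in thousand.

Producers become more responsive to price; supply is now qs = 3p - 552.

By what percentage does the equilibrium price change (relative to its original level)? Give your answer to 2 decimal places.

Original equilibrium: 2549 - 5p = 2p - 552 gives 3101 = 7p, so p = 443 and q = 334.
After the shift, demand is qd = 2549 - 5p and supply is qs = 3p - 552.
Equate the new curves: 2549 - 5p = 3p - 552, giving 3101 = 8p, p = 387.625, q = 610.875.
%Δp = (387.625 − 443) / 443 × 100 = -12.50%.

-12.50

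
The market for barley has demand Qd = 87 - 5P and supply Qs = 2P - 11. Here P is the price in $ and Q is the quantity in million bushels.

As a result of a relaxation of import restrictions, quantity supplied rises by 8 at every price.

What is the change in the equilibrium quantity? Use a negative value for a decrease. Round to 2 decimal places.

+5.71

Initially, 87 - 5P = 2P - 11, so 98 = 7P and P = 14, Q = 17.
After the shift, demand is Qd = 87 - 5P and supply is Qs = 2P - 3.
New equilibrium: 87 - 5P = 2P - 3 ⇒ 90 = 7P ⇒ P = 90/7 ≈ 12.8571, Q = 159/7 ≈ 22.7143.
ΔQ = 22.7143 − 17 = +5.71.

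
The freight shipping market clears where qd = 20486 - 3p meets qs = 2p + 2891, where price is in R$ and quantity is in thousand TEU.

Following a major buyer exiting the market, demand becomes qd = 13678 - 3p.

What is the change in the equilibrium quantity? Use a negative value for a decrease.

Before the shock: 20486 - 3p = 2p + 2891 ⇒ 17595 = 5p ⇒ p = 3519, q = 9929.
After the shift, demand is qd = 13678 - 3p and supply is qs = 2p + 2891.
New equilibrium: 13678 - 3p = 2p + 2891 ⇒ 10787 = 5p ⇒ p = 2157.4, q = 7205.8.
Δq = 7205.8 − 9929 = -2723.2.

-2723.2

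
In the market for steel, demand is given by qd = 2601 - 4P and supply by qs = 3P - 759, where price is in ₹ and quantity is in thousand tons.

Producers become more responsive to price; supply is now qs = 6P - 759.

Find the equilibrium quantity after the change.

1257

Original equilibrium: 2601 - 4P = 3P - 759 gives 3360 = 7P, so P = 480 and q = 681.
The shock moves the curves to qd = 2601 - 4P and qs = 6P - 759.
Setting them equal: 2601 - 4P = 6P - 759 → 3360 = 10P, so P = 336 and q = 1257.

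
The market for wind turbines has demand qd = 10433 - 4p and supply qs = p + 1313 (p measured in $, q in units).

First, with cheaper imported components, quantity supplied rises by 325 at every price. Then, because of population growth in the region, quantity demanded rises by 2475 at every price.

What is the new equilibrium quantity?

3892

Solve the original market: 10433 - 4p = p + 1313, hence p = 1824 and q = 3137.
With the change applied: demand qd = 12908 - 4p, supply qs = p + 1638.
Equate the new curves: 12908 - 4p = p + 1638, giving 11270 = 5p, p = 2254, q = 3892.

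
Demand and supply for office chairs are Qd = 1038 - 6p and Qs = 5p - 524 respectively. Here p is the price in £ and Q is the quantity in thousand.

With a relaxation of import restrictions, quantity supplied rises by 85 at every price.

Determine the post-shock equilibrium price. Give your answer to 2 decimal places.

134.27

Before the shock: 1038 - 6p = 5p - 524 ⇒ 1562 = 11p ⇒ p = 142, Q = 186.
With the change applied: demand Qd = 1038 - 6p, supply Qs = 5p - 439.
Clearing the new market: 1038 - 6p = 5p - 439, so p = 1477/11 ≈ 134.2727 and Q = 2556/11 ≈ 232.3636.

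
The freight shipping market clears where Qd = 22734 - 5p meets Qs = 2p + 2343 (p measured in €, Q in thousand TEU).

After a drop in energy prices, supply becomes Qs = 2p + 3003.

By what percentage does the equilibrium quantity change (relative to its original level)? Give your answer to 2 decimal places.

+5.77

Original equilibrium: 22734 - 5p = 2p + 2343 gives 20391 = 7p, so p = 2913 and Q = 8169.
The shock moves the curves to Qd = 22734 - 5p and Qs = 2p + 3003.
Clearing the new market: 22734 - 5p = 2p + 3003, so p = 19731/7 ≈ 2818.7143 and Q = 60483/7 ≈ 8640.4286.
%ΔQ = (8640.4286 − 8169) / 8169 × 100 = +5.77%.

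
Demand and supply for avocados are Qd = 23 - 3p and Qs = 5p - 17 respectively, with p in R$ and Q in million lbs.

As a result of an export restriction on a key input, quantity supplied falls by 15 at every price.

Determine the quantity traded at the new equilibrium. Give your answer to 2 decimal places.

Original equilibrium: 23 - 3p = 5p - 17 gives 40 = 8p, so p = 5 and Q = 8.
With the change applied: demand Qd = 23 - 3p, supply Qs = 5p - 32.
Equate the new curves: 23 - 3p = 5p - 32, giving 55 = 8p, p = 6.875, Q = 2.375.

2.38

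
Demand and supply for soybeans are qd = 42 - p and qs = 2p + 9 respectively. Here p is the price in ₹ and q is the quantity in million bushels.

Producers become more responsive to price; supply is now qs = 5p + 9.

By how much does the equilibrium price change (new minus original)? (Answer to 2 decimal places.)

Original equilibrium: 42 - p = 2p + 9 gives 33 = 3p, so p = 11 and q = 31.
With the change applied: demand qd = 42 - p, supply qs = 5p + 9.
Setting them equal: 42 - p = 5p + 9 → 33 = 6p, so p = 5.5 and q = 36.5.
Δp = 5.5 − 11 = -5.50.

-5.50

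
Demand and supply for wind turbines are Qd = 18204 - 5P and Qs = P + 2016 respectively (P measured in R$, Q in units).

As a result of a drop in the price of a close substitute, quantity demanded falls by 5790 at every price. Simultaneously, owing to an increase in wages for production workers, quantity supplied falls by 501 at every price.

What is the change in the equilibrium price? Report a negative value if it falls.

Original equilibrium: 18204 - 5P = P + 2016 gives 16188 = 6P, so P = 2698 and Q = 4714.
The shock moves the curves to Qd = 12414 - 5P and Qs = P + 1515.
New equilibrium: 12414 - 5P = P + 1515 ⇒ 10899 = 6P ⇒ P = 1816.5, Q = 3331.5.
ΔP = 1816.5 − 2698 = -881.5.

-881.5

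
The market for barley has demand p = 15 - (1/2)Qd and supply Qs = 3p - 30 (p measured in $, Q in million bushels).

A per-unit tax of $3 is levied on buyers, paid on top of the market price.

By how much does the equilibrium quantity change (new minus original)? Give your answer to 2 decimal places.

Solve the original market: 30 - 2p = 3p - 30, hence p = 12 and Q = 6.
Since buyers pay the price plus the tax, the effective demand curve becomes Qd = 24 - 2p.
New equilibrium: 24 - 2p = 3p - 30 ⇒ 54 = 5p ⇒ p = 10.8, Q = 2.4.
ΔQ = 2.4 − 6 = -3.60.

-3.60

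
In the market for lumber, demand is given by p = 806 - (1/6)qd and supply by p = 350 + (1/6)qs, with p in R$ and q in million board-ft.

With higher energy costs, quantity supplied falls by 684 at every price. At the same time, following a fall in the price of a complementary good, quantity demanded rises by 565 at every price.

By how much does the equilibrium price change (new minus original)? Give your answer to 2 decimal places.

Original equilibrium: 4836 - 6p = 6p - 2100 gives 6936 = 12p, so p = 578 and q = 1368.
After the shift, demand is qd = 5401 - 6p and supply is qs = 6p - 2784.
Equate the new curves: 5401 - 6p = 6p - 2784, giving 8185 = 12p, p = 8185/12 ≈ 682.0833, q = 1308.5.
Δp = 682.0833 − 578 = +104.08.

+104.08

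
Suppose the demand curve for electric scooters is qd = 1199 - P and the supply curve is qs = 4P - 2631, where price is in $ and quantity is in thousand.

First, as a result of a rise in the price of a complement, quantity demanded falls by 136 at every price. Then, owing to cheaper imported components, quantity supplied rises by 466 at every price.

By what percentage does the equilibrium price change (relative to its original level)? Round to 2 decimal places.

-15.72

Before the shock: 1199 - P = 4P - 2631 ⇒ 3830 = 5P ⇒ P = 766, q = 433.
The new curves are qd = 1063 - P (demand) and qs = 4P - 2165 (supply).
Clearing the new market: 1063 - P = 4P - 2165, so P = 645.6 and q = 417.4.
%ΔP = (645.6 − 766) / 766 × 100 = -15.72%.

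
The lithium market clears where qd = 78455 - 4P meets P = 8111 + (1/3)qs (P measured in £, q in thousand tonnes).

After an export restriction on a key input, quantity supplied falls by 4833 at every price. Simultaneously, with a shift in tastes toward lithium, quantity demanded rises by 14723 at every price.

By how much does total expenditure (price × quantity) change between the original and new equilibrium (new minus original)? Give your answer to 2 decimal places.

+117102679.10

Original equilibrium: 78455 - 4P = 3P - 24333 gives 102788 = 7P, so P = 14684 and q = 19719.
The shock moves the curves to qd = 93178 - 4P and qs = 3P - 29166.
Equate the new curves: 93178 - 4P = 3P - 29166, giving 122344 = 7P, P = 122344/7 ≈ 17477.7143, q = 162870/7 ≈ 23267.1429.
Expenditure moves from 14684×19719 = 289553796 to 17477.7143×23267.1429 = 406656475.1020; change = +117102679.10.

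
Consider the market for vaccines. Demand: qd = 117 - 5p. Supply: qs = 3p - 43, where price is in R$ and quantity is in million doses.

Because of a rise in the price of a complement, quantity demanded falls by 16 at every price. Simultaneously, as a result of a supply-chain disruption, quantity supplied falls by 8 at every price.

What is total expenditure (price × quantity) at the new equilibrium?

Initially, 117 - 5p = 3p - 43, so 160 = 8p and p = 20, q = 17.
The new curves are qd = 101 - 5p (demand) and qs = 3p - 51 (supply).
Setting them equal: 101 - 5p = 3p - 51 → 152 = 8p, so p = 19 and q = 6.
New expenditure = 19 × 6 = 114.

114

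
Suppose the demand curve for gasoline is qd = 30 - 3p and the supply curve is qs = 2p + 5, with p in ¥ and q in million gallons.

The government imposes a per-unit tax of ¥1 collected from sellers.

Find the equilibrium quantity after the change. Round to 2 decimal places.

Initially, 30 - 3p = 2p + 5, so 25 = 5p and p = 5, q = 15.
Since sellers keep the price net of the tax, the effective supply curve becomes qs = 2p + 3.
Clearing the new market: 30 - 3p = 2p + 3, so p = 5.4 and q = 13.8.

13.80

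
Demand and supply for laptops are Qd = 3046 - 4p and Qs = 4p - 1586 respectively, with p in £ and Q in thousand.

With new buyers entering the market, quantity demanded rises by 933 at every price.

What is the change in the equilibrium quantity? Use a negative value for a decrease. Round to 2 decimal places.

Initially, 3046 - 4p = 4p - 1586, so 4632 = 8p and p = 579, Q = 730.
The new curves are Qd = 3979 - 4p (demand) and Qs = 4p - 1586 (supply).
Setting them equal: 3979 - 4p = 4p - 1586 → 5565 = 8p, so p = 695.625 and Q = 1196.5.
ΔQ = 1196.5 − 730 = +466.50.

+466.50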